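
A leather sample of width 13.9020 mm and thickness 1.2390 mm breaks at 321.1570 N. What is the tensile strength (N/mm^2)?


Formula: TS = force / (width * thickness)
Substituting: TS = 321.1570 / (13.9020 * 1.2390)
Result: 18.6453 N/mm^2


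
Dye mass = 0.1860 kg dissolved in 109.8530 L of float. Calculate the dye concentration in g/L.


Formula: Conc = dye_mass(kg) / volume(L) * 1000
Substituting: Conc = 0.1860 / 109.8530 * 1000
Result: 1.6932 g/L


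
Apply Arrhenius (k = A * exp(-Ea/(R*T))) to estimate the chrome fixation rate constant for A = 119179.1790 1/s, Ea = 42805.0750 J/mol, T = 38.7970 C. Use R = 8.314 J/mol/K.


T_K = T_C + 273.15 = 38.7970 + 273.15 = 311.9470 K
exponent = -Ea / (R * T_K) = -42805.0750 / (8.314 * 311.9470) = -16.5046
k = A * exp(exponent) = 119179.1790 * exp(-16.5046) = 0.00809754 1/s


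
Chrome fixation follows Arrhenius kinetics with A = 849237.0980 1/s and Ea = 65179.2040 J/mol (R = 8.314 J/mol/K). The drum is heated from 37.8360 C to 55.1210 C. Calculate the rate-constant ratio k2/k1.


T1 = 37.8360 + 273.15 = 310.9860 K; T2 = 55.1210 + 273.15 = 328.2710 K
k1 = A * exp(-Ea/(R*T1)) = 849237.0980 * exp(-65179.2040/(8.314*310.9860)) = 9.5683e-06 1/s
k2 = A * exp(-Ea/(R*T2)) = 849237.0980 * exp(-65179.2040/(8.314*328.2710)) = 3.6083e-05 1/s
k2/k1 = 3.6083e-05 / 9.5683e-06 = 3.7711


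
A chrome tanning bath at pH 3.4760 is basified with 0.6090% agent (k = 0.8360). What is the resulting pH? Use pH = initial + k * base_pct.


Formula: pH_final = pH_initial + k * base_pct
Substituting: pH_final = 3.4760 + 0.8360 * 0.6090
Result: 3.9851


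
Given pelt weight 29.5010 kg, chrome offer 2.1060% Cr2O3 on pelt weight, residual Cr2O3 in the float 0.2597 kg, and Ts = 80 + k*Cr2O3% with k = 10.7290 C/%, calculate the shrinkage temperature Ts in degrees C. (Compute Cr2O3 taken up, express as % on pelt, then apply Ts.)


Offered = pelt * offer_pct / 100 = 29.5010 * 2.1060 / 100 = 0.6213 kg
Uptake = offered - residual = 0.6213 - 0.2597 = 0.3616 kg
Cr2O3% on pelt = uptake / pelt * 100 = 0.3616 / 29.5010 * 100 = 1.2257 %
Ts = 80 + k * Cr2O3% = 80 + 10.7290 * 1.2257 = 93.1504 C


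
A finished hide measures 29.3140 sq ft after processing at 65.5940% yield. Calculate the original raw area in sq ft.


Formula: raw = finished * 100 / yield
Substituting: raw = 29.3140 * 100 / 65.5940
Result: 44.6901 sq ft


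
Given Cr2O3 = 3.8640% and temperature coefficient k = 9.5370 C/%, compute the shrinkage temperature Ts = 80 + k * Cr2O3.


Formula: Ts = 80 + k * Cr2O3
Substituting: Ts = 80 + 9.5370 * 3.8640
Result: 116.8510 C


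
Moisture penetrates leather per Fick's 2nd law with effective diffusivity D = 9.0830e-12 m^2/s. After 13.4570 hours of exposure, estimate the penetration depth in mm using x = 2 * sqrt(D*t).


t = 13.4570 hr * 3600 = 48445.2000 s
D * t = 9.0830e-12 * 48445.2000 = 4.4003e-07
x = 2 * sqrt(D*t) = 2 * sqrt(4.4003e-07) = 0.00132669 m = 1.3267 mm


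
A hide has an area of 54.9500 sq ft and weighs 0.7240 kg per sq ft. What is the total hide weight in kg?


Formula: Weight = area * weight_per_sqft
Substituting: Weight = 54.9500 * 0.7240
Result: 39.7838 kg


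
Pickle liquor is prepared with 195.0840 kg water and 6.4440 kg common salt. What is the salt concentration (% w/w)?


Formula: Conc = salt / (water + salt) * 100
Substituting: Conc = 6.4440 / (195.0840 + 6.4440) * 100
Result: 3.1976 %


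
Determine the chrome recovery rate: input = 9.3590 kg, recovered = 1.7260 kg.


Formula: Recovery = recovered / input * 100
Substituting: Recovery = 1.7260 / 9.3590 * 100
Result: 18.4421 %


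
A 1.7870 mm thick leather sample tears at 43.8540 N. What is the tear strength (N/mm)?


Formula: Tear strength = force / thickness
Substituting: Tear strength = 43.8540 / 1.7870
Result: 24.5406 N/mm


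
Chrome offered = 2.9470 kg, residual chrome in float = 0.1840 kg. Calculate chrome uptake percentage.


Formula: Uptake = (offered - residual) / offered * 100
Substituting: Uptake = (2.9470 - 0.1840) / 2.9470 * 100
Result: 93.7564 %


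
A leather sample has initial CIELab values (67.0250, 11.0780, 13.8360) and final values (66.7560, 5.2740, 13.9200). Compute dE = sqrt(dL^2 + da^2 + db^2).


dL = -0.2690, da = -5.8040, db = 0.084
dE = sqrt((-0.2690)^2 + (-5.8040)^2 + 0.084^2) = 5.8108


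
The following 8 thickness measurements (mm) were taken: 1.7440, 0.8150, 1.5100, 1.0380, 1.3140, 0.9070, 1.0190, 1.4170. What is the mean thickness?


Formula: Average = sum / n
Substituting: Average = 9.7640 / 8
Result: 1.2205 mm


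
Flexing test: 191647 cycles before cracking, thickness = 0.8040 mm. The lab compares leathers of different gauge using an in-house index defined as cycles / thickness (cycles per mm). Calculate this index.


Formula: Index = cycles / thickness
Substituting: Index = 191647 / 0.8040
Result: 238366.9154 cycles/mm


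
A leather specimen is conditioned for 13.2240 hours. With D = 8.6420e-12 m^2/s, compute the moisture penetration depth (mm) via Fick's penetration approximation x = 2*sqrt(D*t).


t = 13.2240 hr * 3600 = 47606.4000 s
D * t = 8.6420e-12 * 47606.4000 = 4.1141e-07
x = 2 * sqrt(D*t) = 2 * sqrt(4.1141e-07) = 0.00128283 m = 1.2828 mm


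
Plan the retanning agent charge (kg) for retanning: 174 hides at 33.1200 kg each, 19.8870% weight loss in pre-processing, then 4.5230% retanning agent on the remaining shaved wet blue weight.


Total_raw = N * avg_wt = 174 * 33.1200 = 5762.8800 kg
Substrate = Total_raw * (1 - loss/100) = 5762.8800 * (1 - 19.8870/100) = 4616.8161 kg
Retan = Substrate * pct / 100 = 4616.8161 * 4.5230 / 100 = 208.8186 kg


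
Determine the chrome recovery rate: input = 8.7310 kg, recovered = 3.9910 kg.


Formula: Recovery = recovered / input * 100
Substituting: Recovery = 3.9910 / 8.7310 * 100
Result: 45.7107 %


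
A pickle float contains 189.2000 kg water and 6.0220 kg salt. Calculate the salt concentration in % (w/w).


Formula: Conc = salt / (water + salt) * 100
Substituting: Conc = 6.0220 / (189.2000 + 6.0220) * 100
Result: 3.0847 %


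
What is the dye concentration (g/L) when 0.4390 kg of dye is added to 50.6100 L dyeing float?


Formula: Conc = dye_mass(kg) / volume(L) * 1000
Substituting: Conc = 0.4390 / 50.6100 * 1000
Result: 8.6742 g/L


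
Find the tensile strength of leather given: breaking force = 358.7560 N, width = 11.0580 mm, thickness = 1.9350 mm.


Formula: TS = force / (width * thickness)
Substituting: TS = 358.7560 / (11.0580 * 1.9350)
Result: 16.7665 N/mm^2


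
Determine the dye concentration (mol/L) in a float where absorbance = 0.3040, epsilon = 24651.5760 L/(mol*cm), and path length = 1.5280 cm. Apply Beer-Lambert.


Formula: c = A / (epsilon * l)
Substituting: c = 0.3040 / (24651.5760 * 1.5280)
Result: 8.0706e-06 mol/L


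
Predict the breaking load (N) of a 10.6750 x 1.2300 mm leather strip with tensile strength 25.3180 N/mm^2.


Formula: F = TS * w * t
Substituting: F = 25.3180 * 10.6750 * 1.2300
Result: 332.4317 N


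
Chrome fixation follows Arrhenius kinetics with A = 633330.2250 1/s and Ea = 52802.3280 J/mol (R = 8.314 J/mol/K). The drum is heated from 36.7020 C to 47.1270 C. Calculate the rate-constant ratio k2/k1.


T1 = 36.7020 + 273.15 = 309.8520 K; T2 = 47.1270 + 273.15 = 320.2770 K
k1 = A * exp(-Ea/(R*T1)) = 633330.2250 * exp(-52802.3280/(8.314*309.8520)) = 7.9420e-04 1/s
k2 = A * exp(-Ea/(R*T2)) = 633330.2250 * exp(-52802.3280/(8.314*320.2770)) = 0.00154767 1/s
k2/k1 = 0.00154767 / 7.9420e-04 = 1.9487


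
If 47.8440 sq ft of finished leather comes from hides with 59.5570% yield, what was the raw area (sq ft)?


Formula: raw = finished * 100 / yield
Substituting: raw = 47.8440 * 100 / 59.5570
Result: 80.3331 sq ft


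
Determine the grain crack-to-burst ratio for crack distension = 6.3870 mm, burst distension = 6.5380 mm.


Formula: Ratio = crack / burst
Substituting: Ratio = 6.3870 / 6.5380
Result: 0.9769


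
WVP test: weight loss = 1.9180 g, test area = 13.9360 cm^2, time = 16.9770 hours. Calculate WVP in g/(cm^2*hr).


Formula: WVP = loss / (area * time)
Substituting: WVP = 1.9180 / (13.9360 * 16.9770)
Result: 0.0081068 g/(cm^2*hr)


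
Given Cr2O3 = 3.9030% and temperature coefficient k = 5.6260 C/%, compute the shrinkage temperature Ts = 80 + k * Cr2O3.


Formula: Ts = 80 + k * Cr2O3
Substituting: Ts = 80 + 5.6260 * 3.9030
Result: 101.9583 C


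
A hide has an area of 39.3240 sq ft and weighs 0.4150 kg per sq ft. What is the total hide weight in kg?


Formula: Weight = area * weight_per_sqft
Substituting: Weight = 39.3240 * 0.4150
Result: 16.3195 kg


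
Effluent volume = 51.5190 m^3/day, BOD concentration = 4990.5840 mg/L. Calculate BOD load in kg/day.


Formula: BOD_load = volume * conc / 1000
Substituting: BOD_load = 51.5190 * 4990.5840 / 1000
Result: 257.1099 kg/day


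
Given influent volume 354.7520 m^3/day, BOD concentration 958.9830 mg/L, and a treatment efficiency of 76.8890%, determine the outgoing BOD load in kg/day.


Load_in = volume * conc / 1000 = 354.7520 * 958.9830 / 1000 = 340.2011 kg/day
Removed = Load_in * eff / 100 = 340.2011 * 76.8890 / 100 = 261.5773 kg/day
Load_out = Load_in - Removed = 340.2011 - 261.5773 = 78.6239 kg/day


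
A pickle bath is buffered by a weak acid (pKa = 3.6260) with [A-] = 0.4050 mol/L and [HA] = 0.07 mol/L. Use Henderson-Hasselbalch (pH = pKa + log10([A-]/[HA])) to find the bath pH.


ratio = [A-] / [HA] = 0.4050 / 0.07 = 5.7857
log10(ratio) = 0.7624
pH = pKa + log10(ratio) = 3.6260 + 0.7624 = 4.3884


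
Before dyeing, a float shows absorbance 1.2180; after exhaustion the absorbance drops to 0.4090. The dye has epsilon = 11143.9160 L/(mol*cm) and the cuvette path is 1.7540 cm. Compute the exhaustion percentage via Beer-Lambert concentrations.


c_initial = A_i / (epsilon * l) = 1.2180 / (11143.9160 * 1.7540) = 6.2313e-05 mol/L
c_final = A_f / (epsilon * l) = 0.4090 / (11143.9160 * 1.7540) = 2.0925e-05 mol/L
Exhaustion = (c_initial - c_final) / c_initial * 100 = (6.2313e-05 - 2.0925e-05) / 6.2313e-05 * 100 = 66.4204 %


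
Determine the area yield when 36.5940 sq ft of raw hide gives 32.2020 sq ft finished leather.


Formula: Yield = finished / raw * 100
Substituting: Yield = 32.2020 / 36.5940 * 100
Result: 87.9980 %


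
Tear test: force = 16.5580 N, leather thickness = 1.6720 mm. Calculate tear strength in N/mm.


Formula: Tear strength = force / thickness
Substituting: Tear strength = 16.5580 / 1.6720
Result: 9.9031 N/mm


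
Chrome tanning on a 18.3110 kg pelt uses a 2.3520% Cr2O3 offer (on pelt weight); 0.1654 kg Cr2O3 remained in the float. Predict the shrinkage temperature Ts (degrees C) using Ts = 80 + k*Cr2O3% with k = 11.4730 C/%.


Offered = pelt * offer_pct / 100 = 18.3110 * 2.3520 / 100 = 0.4307 kg
Uptake = offered - residual = 0.4307 - 0.1654 = 0.2653 kg
Cr2O3% on pelt = uptake / pelt * 100 = 0.2653 / 18.3110 * 100 = 1.4487 %
Ts = 80 + k * Cr2O3% = 80 + 11.4730 * 1.4487 = 96.6211 C


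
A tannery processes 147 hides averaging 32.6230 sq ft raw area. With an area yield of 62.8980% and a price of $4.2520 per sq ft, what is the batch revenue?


Raw_total = N * avg_area = 147 * 32.6230 = 4795.5810 sq ft
Finished = Raw_total * yield / 100 = 4795.5810 * 62.8980 / 100 = 3016.3245 sq ft
Value = Finished * price = 3016.3245 * 4.2520 = 12825.4119 $


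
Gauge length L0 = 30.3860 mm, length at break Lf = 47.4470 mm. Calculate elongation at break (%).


Formula: Elongation = (Lf - L0) / L0 * 100
Substituting: Elongation = (47.4470 - 30.3860) / 30.3860 * 100
Result: 56.1476 %


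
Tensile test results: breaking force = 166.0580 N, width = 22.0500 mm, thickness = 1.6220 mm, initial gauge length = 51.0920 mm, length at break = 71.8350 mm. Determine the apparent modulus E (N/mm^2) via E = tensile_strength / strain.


TS = F / (w * t) = 166.0580 / (22.0500 * 1.6220) = 4.6430 N/mm^2
strain = (Lf - L0) / L0 = (71.8350 - 51.0920) / 51.0920 = 0.4060
E = TS / strain = 4.6430 / 0.4060 = 11.4362 N/mm^2


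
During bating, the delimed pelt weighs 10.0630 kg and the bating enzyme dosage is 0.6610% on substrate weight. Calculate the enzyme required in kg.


Formula: Enzyme = substrate * pct / 100
Substituting: Enzyme = 10.0630 * 0.6610 / 100
Result: 0.0665164 kg


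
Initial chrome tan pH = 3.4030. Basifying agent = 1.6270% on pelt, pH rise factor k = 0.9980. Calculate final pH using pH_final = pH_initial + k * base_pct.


Formula: pH_final = pH_initial + k * base_pct
Substituting: pH_final = 3.4030 + 0.9980 * 1.6270
Result: 5.0267


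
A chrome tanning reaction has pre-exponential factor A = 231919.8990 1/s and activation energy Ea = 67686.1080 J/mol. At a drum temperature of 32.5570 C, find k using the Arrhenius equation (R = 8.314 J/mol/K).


T_K = T_C + 273.15 = 32.5570 + 273.15 = 305.7070 K
exponent = -Ea / (R * T_K) = -67686.1080 / (8.314 * 305.7070) = -26.6308
k = A * exp(exponent) = 231919.8990 * exp(-26.6308) = 6.3057e-07 1/s


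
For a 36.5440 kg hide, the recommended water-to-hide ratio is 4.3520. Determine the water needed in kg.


Formula: Water = hide_weight * ratio
Substituting: Water = 36.5440 * 4.3520
Result: 159.0395 kg


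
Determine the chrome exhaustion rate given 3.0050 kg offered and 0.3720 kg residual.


Formula: Uptake = (offered - residual) / offered * 100
Substituting: Uptake = (3.0050 - 0.3720) / 3.0050 * 100
Result: 87.6206 %


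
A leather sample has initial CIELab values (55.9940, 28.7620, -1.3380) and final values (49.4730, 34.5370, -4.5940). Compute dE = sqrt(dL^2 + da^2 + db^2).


dL = -6.5210, da = 5.7750, db = -3.2560
dE = sqrt((-6.5210)^2 + 5.7750^2 + (-3.2560)^2) = 9.2992


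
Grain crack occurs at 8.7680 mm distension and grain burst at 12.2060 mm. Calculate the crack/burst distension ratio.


Formula: Ratio = crack / burst
Substituting: Ratio = 8.7680 / 12.2060
Result: 0.7183


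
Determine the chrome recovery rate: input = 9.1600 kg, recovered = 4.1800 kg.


Formula: Recovery = recovered / input * 100
Substituting: Recovery = 4.1800 / 9.1600 * 100
Result: 45.6332 %


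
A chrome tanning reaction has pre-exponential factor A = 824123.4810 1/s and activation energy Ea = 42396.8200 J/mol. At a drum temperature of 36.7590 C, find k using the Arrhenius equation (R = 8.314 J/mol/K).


T_K = T_C + 273.15 = 36.7590 + 273.15 = 309.9090 K
exponent = -Ea / (R * T_K) = -42396.8200 / (8.314 * 309.9090) = -16.4547
k = A * exp(exponent) = 824123.4810 * exp(-16.4547) = 0.0588602 1/s


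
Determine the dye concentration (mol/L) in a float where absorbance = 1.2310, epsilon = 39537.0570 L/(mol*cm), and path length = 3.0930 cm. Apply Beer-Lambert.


Formula: c = A / (epsilon * l)
Substituting: c = 1.2310 / (39537.0570 * 3.0930)
Result: 1.0066e-05 mol/L


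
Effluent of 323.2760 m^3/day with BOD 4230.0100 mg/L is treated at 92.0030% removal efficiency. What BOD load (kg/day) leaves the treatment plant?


Load_in = volume * conc / 1000 = 323.2760 * 4230.0100 / 1000 = 1367.4607 kg/day
Removed = Load_in * eff / 100 = 1367.4607 * 92.0030 / 100 = 1258.1049 kg/day
Load_out = Load_in - Removed = 1367.4607 - 1258.1049 = 109.3558 kg/day


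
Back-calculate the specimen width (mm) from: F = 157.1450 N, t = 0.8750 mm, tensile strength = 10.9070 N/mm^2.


Formula: w = F / (TS * t)
Substituting: w = 157.1450 / (10.9070 * 0.8750)
Result: 16.4660 mm


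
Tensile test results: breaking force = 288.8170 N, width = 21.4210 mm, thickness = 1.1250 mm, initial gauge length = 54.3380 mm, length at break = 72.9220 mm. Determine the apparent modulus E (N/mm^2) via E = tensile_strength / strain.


TS = F / (w * t) = 288.8170 / (21.4210 * 1.1250) = 11.9848 N/mm^2
strain = (Lf - L0) / L0 = (72.9220 - 54.3380) / 54.3380 = 0.3420
E = TS / strain = 11.9848 / 0.3420 = 35.0425 N/mm^2


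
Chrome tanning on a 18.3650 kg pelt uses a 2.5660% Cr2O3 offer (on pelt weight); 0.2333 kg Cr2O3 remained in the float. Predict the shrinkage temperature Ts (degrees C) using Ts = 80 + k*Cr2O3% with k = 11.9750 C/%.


Offered = pelt * offer_pct / 100 = 18.3650 * 2.5660 / 100 = 0.4712 kg
Uptake = offered - residual = 0.4712 - 0.2333 = 0.2379 kg
Cr2O3% on pelt = uptake / pelt * 100 = 0.2379 / 18.3650 * 100 = 1.2956 %
Ts = 80 + k * Cr2O3% = 80 + 11.9750 * 1.2956 = 95.5154 C


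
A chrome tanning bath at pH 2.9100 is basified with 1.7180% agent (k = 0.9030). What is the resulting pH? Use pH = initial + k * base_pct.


Formula: pH_final = pH_initial + k * base_pct
Substituting: pH_final = 2.9100 + 0.9030 * 1.7180
Result: 4.4614


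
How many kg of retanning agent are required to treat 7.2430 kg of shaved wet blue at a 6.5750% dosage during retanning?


Formula: Retan = substrate * pct / 100
Substituting: Retan = 7.2430 * 6.5750 / 100
Result: 0.4762 kg


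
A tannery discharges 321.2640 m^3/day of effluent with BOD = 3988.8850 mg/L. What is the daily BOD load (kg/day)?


Formula: BOD_load = volume * conc / 1000
Substituting: BOD_load = 321.2640 * 3988.8850 / 1000
Result: 1281.4852 kg/day


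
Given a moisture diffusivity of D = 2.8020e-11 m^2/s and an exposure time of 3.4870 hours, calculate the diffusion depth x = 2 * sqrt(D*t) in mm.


t = 3.4870 hr * 3600 = 12553.2000 s
D * t = 2.8020e-11 * 12553.2000 = 3.5174e-07
x = 2 * sqrt(D*t) = 2 * sqrt(3.5174e-07) = 0.00118615 m = 1.1862 mm


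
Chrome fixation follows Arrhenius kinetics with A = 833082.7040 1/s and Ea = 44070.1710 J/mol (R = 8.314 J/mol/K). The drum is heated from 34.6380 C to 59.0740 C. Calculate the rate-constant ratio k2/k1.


T1 = 34.6380 + 273.15 = 307.7880 K; T2 = 59.0740 + 273.15 = 332.2240 K
k1 = A * exp(-Ea/(R*T1)) = 833082.7040 * exp(-44070.1710/(8.314*307.7880)) = 0.0276235 1/s
k2 = A * exp(-Ea/(R*T2)) = 833082.7040 * exp(-44070.1710/(8.314*332.2240)) = 0.0980414 1/s
k2/k1 = 0.0980414 / 0.0276235 = 3.5492


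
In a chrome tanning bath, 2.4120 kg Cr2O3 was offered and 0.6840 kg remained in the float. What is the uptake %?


Formula: Uptake = (offered - residual) / offered * 100
Substituting: Uptake = (2.4120 - 0.6840) / 2.4120 * 100
Result: 71.6418 %


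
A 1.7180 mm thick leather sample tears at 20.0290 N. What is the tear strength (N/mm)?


Formula: Tear strength = force / thickness
Substituting: Tear strength = 20.0290 / 1.7180
Result: 11.6583 N/mm


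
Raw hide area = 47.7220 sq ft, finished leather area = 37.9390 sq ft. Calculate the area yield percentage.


Formula: Yield = finished / raw * 100
Substituting: Yield = 37.9390 / 47.7220 * 100
Result: 79.5000 %


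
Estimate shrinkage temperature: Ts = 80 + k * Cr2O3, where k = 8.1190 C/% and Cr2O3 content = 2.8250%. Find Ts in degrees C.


Formula: Ts = 80 + k * Cr2O3
Substituting: Ts = 80 + 8.1190 * 2.8250
Result: 102.9362 C


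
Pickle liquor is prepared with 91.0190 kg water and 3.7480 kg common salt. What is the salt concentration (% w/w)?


Formula: Conc = salt / (water + salt) * 100
Substituting: Conc = 3.7480 / (91.0190 + 3.7480) * 100
Result: 3.9550 %


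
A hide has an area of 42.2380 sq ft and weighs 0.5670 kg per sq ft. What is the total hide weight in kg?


Formula: Weight = area * weight_per_sqft
Substituting: Weight = 42.2380 * 0.5670
Result: 23.9489 kg


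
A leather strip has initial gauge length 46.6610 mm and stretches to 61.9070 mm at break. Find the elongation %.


Formula: Elongation = (Lf - L0) / L0 * 100
Substituting: Elongation = (61.9070 - 46.6610) / 46.6610 * 100
Result: 32.6740 %


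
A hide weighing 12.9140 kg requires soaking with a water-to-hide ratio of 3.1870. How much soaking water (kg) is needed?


Formula: Water = hide_weight * ratio
Substituting: Water = 12.9140 * 3.1870
Result: 41.1569 kg


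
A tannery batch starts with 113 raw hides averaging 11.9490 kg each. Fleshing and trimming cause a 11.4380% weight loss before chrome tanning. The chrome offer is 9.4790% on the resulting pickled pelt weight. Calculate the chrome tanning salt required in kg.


Total_raw = N * avg_wt = 113 * 11.9490 = 1350.2370 kg
Substrate = Total_raw * (1 - loss/100) = 1350.2370 * (1 - 11.4380/100) = 1195.7969 kg
Chrome = Substrate * pct / 100 = 1195.7969 * 9.4790 / 100 = 113.3496 kg


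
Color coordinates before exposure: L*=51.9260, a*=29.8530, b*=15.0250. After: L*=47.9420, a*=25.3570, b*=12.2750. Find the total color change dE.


dL = -3.9840, da = -4.4960, db = -2.7500
dE = sqrt((-3.9840)^2 + (-4.4960)^2 + (-2.7500)^2) = 6.6067


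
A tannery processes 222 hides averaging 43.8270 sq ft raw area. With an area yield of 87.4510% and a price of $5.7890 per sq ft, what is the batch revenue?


Raw_total = N * avg_area = 222 * 43.8270 = 9729.5940 sq ft
Finished = Raw_total * yield / 100 = 9729.5940 * 87.4510 / 100 = 8508.6272 sq ft
Value = Finished * price = 8508.6272 * 5.7890 = 49256.4431 $


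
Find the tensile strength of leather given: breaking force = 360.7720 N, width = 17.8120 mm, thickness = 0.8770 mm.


Formula: TS = force / (width * thickness)
Substituting: TS = 360.7720 / (17.8120 * 0.8770)
Result: 23.0951 N/mm^2


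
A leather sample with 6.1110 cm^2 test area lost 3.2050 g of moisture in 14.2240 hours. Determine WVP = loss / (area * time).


Formula: WVP = loss / (area * time)
Substituting: WVP = 3.2050 / (6.1110 * 14.2240)
Result: 0.0368718 g/(cm^2*hr)


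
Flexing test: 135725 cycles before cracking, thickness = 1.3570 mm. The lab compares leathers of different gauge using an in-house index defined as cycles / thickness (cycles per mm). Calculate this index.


Formula: Index = cycles / thickness
Substituting: Index = 135725 / 1.3570
Result: 100018.4230 cycles/mm


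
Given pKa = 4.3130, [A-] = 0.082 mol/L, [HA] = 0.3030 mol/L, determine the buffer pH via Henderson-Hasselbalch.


ratio = [A-] / [HA] = 0.082 / 0.3030 = 0.2706
log10(ratio) = -0.5676
pH = pKa + log10(ratio) = 4.3130 - 0.5676 = 3.7454


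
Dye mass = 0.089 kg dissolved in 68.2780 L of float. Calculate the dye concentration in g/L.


Formula: Conc = dye_mass(kg) / volume(L) * 1000
Substituting: Conc = 0.089 / 68.2780 * 1000
Result: 1.3035 g/L


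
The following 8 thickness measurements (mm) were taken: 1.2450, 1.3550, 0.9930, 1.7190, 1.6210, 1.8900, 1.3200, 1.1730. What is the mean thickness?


Formula: Average = sum / n
Substituting: Average = 11.3160 / 8
Result: 1.4145 mm


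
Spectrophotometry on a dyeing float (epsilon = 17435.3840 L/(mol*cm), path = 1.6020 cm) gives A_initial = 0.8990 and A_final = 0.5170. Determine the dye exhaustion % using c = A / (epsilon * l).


c_initial = A_i / (epsilon * l) = 0.8990 / (17435.3840 * 1.6020) = 3.2186e-05 mol/L
c_final = A_f / (epsilon * l) = 0.5170 / (17435.3840 * 1.6020) = 1.8510e-05 mol/L
Exhaustion = (c_initial - c_final) / c_initial * 100 = (3.2186e-05 - 1.8510e-05) / 3.2186e-05 * 100 = 42.4917 %


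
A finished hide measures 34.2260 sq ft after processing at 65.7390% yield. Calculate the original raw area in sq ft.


Formula: raw = finished * 100 / yield
Substituting: raw = 34.2260 * 100 / 65.7390
Result: 52.0635 sq ft


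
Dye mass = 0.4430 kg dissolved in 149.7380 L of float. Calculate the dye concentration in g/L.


Formula: Conc = dye_mass(kg) / volume(L) * 1000
Substituting: Conc = 0.4430 / 149.7380 * 1000
Result: 2.9585 g/L


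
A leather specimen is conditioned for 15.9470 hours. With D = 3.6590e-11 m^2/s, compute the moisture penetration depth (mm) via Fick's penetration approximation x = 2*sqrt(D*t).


t = 15.9470 hr * 3600 = 57409.2000 s
D * t = 3.6590e-11 * 57409.2000 = 2.1006e-06
x = 2 * sqrt(D*t) = 2 * sqrt(2.1006e-06) = 0.00289869 m = 2.8987 mm


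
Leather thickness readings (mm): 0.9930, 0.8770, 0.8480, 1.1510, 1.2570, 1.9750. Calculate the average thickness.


Formula: Average = sum / n
Substituting: Average = 7.1010 / 6
Result: 1.1835 mm


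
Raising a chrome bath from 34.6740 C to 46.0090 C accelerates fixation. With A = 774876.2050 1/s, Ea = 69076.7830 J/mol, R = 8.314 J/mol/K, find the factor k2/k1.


T1 = 34.6740 + 273.15 = 307.8240 K; T2 = 46.0090 + 273.15 = 319.1590 K
k1 = A * exp(-Ea/(R*T1)) = 774876.2050 * exp(-69076.7830/(8.314*307.8240)) = 1.4695e-06 1/s
k2 = A * exp(-Ea/(R*T2)) = 774876.2050 * exp(-69076.7830/(8.314*319.1590)) = 3.8325e-06 1/s
k2/k1 = 3.8325e-06 / 1.4695e-06 = 2.6080


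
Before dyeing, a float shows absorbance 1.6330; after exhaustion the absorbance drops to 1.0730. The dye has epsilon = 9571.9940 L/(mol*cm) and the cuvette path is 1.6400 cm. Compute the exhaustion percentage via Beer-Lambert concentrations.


c_initial = A_i / (epsilon * l) = 1.6330 / (9571.9940 * 1.6400) = 1.0403e-04 mol/L
c_final = A_f / (epsilon * l) = 1.0730 / (9571.9940 * 1.6400) = 6.8352e-05 mol/L
Exhaustion = (c_initial - c_final) / c_initial * 100 = (1.0403e-04 - 6.8352e-05) / 1.0403e-04 * 100 = 34.2927 %


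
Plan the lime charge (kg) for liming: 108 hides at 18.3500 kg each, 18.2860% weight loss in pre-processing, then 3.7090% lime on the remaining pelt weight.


Total_raw = N * avg_wt = 108 * 18.3500 = 1981.8000 kg
Substrate = Total_raw * (1 - loss/100) = 1981.8000 * (1 - 18.2860/100) = 1619.4081 kg
Lime = Substrate * pct / 100 = 1619.4081 * 3.7090 / 100 = 60.0638 kg


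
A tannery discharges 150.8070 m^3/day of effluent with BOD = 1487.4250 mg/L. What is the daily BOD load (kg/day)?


Formula: BOD_load = volume * conc / 1000
Substituting: BOD_load = 150.8070 * 1487.4250 / 1000
Result: 224.3141 kg/day


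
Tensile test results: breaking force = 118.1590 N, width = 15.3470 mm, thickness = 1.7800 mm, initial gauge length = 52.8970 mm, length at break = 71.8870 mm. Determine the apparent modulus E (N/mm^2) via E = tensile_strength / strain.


TS = F / (w * t) = 118.1590 / (15.3470 * 1.7800) = 4.3254 N/mm^2
strain = (Lf - L0) / L0 = (71.8870 - 52.8970) / 52.8970 = 0.3590
E = TS / strain = 4.3254 / 0.3590 = 12.0484 N/mm^2


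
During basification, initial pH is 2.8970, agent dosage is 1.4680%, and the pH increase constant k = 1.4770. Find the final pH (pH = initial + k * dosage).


Formula: pH_final = pH_initial + k * base_pct
Substituting: pH_final = 2.8970 + 1.4770 * 1.4680
Result: 5.0652


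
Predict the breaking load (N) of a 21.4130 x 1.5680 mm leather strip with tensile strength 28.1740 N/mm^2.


Formula: F = TS * w * t
Substituting: F = 28.1740 * 21.4130 * 1.5680
Result: 945.9585 N


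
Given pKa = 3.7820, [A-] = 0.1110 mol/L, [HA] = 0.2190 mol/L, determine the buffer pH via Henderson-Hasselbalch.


ratio = [A-] / [HA] = 0.1110 / 0.2190 = 0.5068
log10(ratio) = -0.2951
pH = pKa + log10(ratio) = 3.7820 - 0.2951 = 3.4869


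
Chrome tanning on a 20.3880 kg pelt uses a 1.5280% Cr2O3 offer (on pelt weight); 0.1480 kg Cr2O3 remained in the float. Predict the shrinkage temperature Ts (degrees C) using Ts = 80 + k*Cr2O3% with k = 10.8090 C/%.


Offered = pelt * offer_pct / 100 = 20.3880 * 1.5280 / 100 = 0.3115 kg
Uptake = offered - residual = 0.3115 - 0.1480 = 0.1635 kg
Cr2O3% on pelt = uptake / pelt * 100 = 0.1635 / 20.3880 * 100 = 0.8021 %
Ts = 80 + k * Cr2O3% = 80 + 10.8090 * 0.8021 = 88.6697 C


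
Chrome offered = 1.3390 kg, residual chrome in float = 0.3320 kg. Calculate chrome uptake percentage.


Formula: Uptake = (offered - residual) / offered * 100
Substituting: Uptake = (1.3390 - 0.3320) / 1.3390 * 100
Result: 75.2054 %


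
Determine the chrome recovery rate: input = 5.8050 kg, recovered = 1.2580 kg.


Formula: Recovery = recovered / input * 100
Substituting: Recovery = 1.2580 / 5.8050 * 100
Result: 21.6710 %


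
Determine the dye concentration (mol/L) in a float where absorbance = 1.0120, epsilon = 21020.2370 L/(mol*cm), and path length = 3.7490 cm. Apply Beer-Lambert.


Formula: c = A / (epsilon * l)
Substituting: c = 1.0120 / (21020.2370 * 3.7490)
Result: 1.2842e-05 mol/L


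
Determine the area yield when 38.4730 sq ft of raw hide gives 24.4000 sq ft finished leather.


Formula: Yield = finished / raw * 100
Substituting: Yield = 24.4000 / 38.4730 * 100
Result: 63.4211 %


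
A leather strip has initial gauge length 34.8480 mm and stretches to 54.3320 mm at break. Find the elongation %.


Formula: Elongation = (Lf - L0) / L0 * 100
Substituting: Elongation = (54.3320 - 34.8480) / 34.8480 * 100
Result: 55.9114 %


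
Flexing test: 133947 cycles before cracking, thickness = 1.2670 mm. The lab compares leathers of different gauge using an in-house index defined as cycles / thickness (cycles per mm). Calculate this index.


Formula: Index = cycles / thickness
Substituting: Index = 133947 / 1.2670
Result: 105719.8106 cycles/mm


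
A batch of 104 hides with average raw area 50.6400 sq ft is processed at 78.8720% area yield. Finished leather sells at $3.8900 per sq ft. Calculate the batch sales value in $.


Raw_total = N * avg_area = 104 * 50.6400 = 5266.5600 sq ft
Finished = Raw_total * yield / 100 = 5266.5600 * 78.8720 / 100 = 4153.8412 sq ft
Value = Finished * price = 4153.8412 * 3.8900 = 16158.4423 $


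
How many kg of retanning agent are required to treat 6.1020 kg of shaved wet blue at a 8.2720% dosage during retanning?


Formula: Retan = substrate * pct / 100
Substituting: Retan = 6.1020 * 8.2720 / 100
Result: 0.5048 kg


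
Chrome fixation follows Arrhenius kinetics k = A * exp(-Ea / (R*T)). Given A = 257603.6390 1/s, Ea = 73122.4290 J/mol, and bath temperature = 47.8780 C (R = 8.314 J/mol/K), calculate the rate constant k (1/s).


T_K = T_C + 273.15 = 47.8780 + 273.15 = 321.0280 K
exponent = -Ea / (R * T_K) = -73122.4290 / (8.314 * 321.0280) = -27.3967
k = A * exp(exponent) = 257603.6390 * exp(-27.3967) = 3.2564e-07 1/s


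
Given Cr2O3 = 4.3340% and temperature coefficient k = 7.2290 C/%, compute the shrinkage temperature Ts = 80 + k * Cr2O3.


Formula: Ts = 80 + k * Cr2O3
Substituting: Ts = 80 + 7.2290 * 4.3340
Result: 111.3305 C


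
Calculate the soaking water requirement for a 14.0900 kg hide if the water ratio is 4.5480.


Formula: Water = hide_weight * ratio
Substituting: Water = 14.0900 * 4.5480
Result: 64.0813 kg


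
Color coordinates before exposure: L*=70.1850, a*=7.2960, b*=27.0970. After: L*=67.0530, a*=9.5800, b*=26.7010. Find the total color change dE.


dL = -3.1320, da = 2.2840, db = -0.3960
dE = sqrt((-3.1320)^2 + 2.2840^2 + (-0.3960)^2) = 3.8965


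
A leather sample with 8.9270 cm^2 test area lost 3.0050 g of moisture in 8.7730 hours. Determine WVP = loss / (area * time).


Formula: WVP = loss / (area * time)
Substituting: WVP = 3.0050 / (8.9270 * 8.7730)
Result: 0.0383699 g/(cm^2*hr)


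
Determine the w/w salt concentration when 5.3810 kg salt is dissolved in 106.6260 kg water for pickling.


Formula: Conc = salt / (water + salt) * 100
Substituting: Conc = 5.3810 / (106.6260 + 5.3810) * 100
Result: 4.8042 %


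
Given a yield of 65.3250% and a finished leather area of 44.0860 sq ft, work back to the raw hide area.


Formula: raw = finished * 100 / yield
Substituting: raw = 44.0860 * 100 / 65.3250
Result: 67.4872 sq ft


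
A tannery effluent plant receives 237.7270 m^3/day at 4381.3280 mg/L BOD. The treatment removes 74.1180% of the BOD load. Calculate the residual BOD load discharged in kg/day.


Load_in = volume * conc / 1000 = 237.7270 * 4381.3280 / 1000 = 1041.5600 kg/day
Removed = Load_in * eff / 100 = 1041.5600 * 74.1180 / 100 = 771.9834 kg/day
Load_out = Load_in - Removed = 1041.5600 - 771.9834 = 269.5765 kg/day


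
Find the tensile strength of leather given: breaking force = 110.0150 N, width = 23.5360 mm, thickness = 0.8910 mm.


Formula: TS = force / (width * thickness)
Substituting: TS = 110.0150 / (23.5360 * 0.8910)
Result: 5.2462 N/mm^2


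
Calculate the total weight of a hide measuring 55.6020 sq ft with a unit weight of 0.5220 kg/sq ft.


Formula: Weight = area * weight_per_sqft
Substituting: Weight = 55.6020 * 0.5220
Result: 29.0242 kg


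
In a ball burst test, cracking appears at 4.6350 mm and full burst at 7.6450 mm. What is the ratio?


Formula: Ratio = crack / burst
Substituting: Ratio = 4.6350 / 7.6450
Result: 0.6063


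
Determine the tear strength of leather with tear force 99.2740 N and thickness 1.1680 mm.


Formula: Tear strength = force / thickness
Substituting: Tear strength = 99.2740 / 1.1680
Result: 84.9949 N/mm


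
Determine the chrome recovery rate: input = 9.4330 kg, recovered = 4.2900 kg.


Formula: Recovery = recovered / input * 100
Substituting: Recovery = 4.2900 / 9.4330 * 100
Result: 45.4786 %


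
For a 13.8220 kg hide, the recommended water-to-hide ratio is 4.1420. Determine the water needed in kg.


Formula: Water = hide_weight * ratio
Substituting: Water = 13.8220 * 4.1420
Result: 57.2507 kg


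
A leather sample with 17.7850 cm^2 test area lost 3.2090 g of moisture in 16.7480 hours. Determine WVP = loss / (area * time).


Formula: WVP = loss / (area * time)
Substituting: WVP = 3.2090 / (17.7850 * 16.7480)
Result: 0.0107734 g/(cm^2*hr)


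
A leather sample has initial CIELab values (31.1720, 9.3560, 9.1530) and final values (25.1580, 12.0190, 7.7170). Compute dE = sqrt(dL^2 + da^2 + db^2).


dL = -6.0140, da = 2.6630, db = -1.4360
dE = sqrt((-6.0140)^2 + 2.6630^2 + (-1.4360)^2) = 6.7322


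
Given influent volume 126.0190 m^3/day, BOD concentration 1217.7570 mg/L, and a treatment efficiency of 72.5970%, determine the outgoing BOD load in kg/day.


Load_in = volume * conc / 1000 = 126.0190 * 1217.7570 / 1000 = 153.4605 kg/day
Removed = Load_in * eff / 100 = 153.4605 * 72.5970 / 100 = 111.4077 kg/day
Load_out = Load_in - Removed = 153.4605 - 111.4077 = 42.0528 kg/day


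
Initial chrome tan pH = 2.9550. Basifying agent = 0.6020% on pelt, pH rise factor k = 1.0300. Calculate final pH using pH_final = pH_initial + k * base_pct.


Formula: pH_final = pH_initial + k * base_pct
Substituting: pH_final = 2.9550 + 1.0300 * 0.6020
Result: 3.5751


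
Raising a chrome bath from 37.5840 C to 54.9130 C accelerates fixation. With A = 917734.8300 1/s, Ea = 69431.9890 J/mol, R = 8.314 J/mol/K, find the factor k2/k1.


T1 = 37.5840 + 273.15 = 310.7340 K; T2 = 54.9130 + 273.15 = 328.0630 K
k1 = A * exp(-Ea/(R*T1)) = 917734.8300 * exp(-69431.9890/(8.314*310.7340)) = 1.9531e-06 1/s
k2 = A * exp(-Ea/(R*T2)) = 917734.8300 * exp(-69431.9890/(8.314*328.0630)) = 8.0772e-06 1/s
k2/k1 = 8.0772e-06 / 1.9531e-06 = 4.1356


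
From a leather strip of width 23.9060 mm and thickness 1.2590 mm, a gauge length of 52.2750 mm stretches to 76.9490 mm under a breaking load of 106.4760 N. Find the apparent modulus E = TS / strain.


TS = F / (w * t) = 106.4760 / (23.9060 * 1.2590) = 3.5377 N/mm^2
strain = (Lf - L0) / L0 = (76.9490 - 52.2750) / 52.2750 = 0.4720
E = TS / strain = 3.5377 / 0.4720 = 7.4950 N/mm^2


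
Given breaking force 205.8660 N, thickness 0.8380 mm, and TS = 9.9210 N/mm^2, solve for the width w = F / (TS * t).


Formula: w = F / (TS * t)
Substituting: w = 205.8660 / (9.9210 * 0.8380)
Result: 24.7620 mm


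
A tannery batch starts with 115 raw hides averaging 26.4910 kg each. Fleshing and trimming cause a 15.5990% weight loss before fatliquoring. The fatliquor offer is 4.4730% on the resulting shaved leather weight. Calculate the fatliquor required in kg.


Total_raw = N * avg_wt = 115 * 26.4910 = 3046.4650 kg
Substrate = Total_raw * (1 - loss/100) = 3046.4650 * (1 - 15.5990/100) = 2571.2469 kg
Fat = Substrate * pct / 100 = 2571.2469 * 4.4730 / 100 = 115.0119 kg


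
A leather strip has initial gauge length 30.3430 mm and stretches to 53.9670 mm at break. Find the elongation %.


Formula: Elongation = (Lf - L0) / L0 * 100
Substituting: Elongation = (53.9670 - 30.3430) / 30.3430 * 100
Result: 77.8565 %


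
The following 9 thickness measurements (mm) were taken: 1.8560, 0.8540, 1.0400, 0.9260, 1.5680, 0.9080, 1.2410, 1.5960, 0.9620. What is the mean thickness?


Formula: Average = sum / n
Substituting: Average = 10.9510 / 9
Result: 1.2168 mm


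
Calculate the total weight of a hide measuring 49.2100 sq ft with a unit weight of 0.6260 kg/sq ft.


Formula: Weight = area * weight_per_sqft
Substituting: Weight = 49.2100 * 0.6260
Result: 30.8055 kg


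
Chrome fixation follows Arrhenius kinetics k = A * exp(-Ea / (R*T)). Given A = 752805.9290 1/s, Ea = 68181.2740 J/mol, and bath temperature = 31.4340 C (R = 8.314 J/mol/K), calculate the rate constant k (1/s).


T_K = T_C + 273.15 = 31.4340 + 273.15 = 304.5840 K
exponent = -Ea / (R * T_K) = -68181.2740 / (8.314 * 304.5840) = -26.9245
k = A * exp(exponent) = 752805.9290 * exp(-26.9245) = 1.5258e-06 1/s


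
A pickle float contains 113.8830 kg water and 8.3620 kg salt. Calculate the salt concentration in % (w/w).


Formula: Conc = salt / (water + salt) * 100
Substituting: Conc = 8.3620 / (113.8830 + 8.3620) * 100
Result: 6.8404 %


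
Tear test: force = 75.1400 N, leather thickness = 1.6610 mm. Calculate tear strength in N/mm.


Formula: Tear strength = force / thickness
Substituting: Tear strength = 75.1400 / 1.6610
Result: 45.2378 N/mm


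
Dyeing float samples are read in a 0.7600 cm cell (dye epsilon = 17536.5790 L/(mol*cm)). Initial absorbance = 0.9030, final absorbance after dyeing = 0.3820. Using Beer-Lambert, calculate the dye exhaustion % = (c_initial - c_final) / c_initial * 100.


c_initial = A_i / (epsilon * l) = 0.9030 / (17536.5790 * 0.7600) = 6.7753e-05 mol/L
c_final = A_f / (epsilon * l) = 0.3820 / (17536.5790 * 0.7600) = 2.8662e-05 mol/L
Exhaustion = (c_initial - c_final) / c_initial * 100 = (6.7753e-05 - 2.8662e-05) / 6.7753e-05 * 100 = 57.6966 %


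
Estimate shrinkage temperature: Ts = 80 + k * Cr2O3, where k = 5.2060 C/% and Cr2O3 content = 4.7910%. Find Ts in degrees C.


Formula: Ts = 80 + k * Cr2O3
Substituting: Ts = 80 + 5.2060 * 4.7910
Result: 104.9419 C


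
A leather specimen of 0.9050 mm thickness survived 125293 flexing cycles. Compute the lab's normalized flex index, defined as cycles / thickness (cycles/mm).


Formula: Index = cycles / thickness
Substituting: Index = 125293 / 0.9050
Result: 138445.3039 cycles/mm


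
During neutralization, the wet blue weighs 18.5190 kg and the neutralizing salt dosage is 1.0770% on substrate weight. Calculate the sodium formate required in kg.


Formula: Neutralizer = substrate * pct / 100
Substituting: Neutralizer = 18.5190 * 1.0770 / 100
Result: 0.1994 kg


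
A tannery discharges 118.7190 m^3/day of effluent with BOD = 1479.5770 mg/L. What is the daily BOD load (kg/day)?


Formula: BOD_load = volume * conc / 1000
Substituting: BOD_load = 118.7190 * 1479.5770 / 1000
Result: 175.6539 kg/day


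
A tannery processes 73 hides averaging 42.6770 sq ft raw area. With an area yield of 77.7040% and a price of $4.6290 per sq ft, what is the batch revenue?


Raw_total = N * avg_area = 73 * 42.6770 = 3115.4210 sq ft
Finished = Raw_total * yield / 100 = 3115.4210 * 77.7040 / 100 = 2420.8067 sq ft
Value = Finished * price = 2420.8067 * 4.6290 = 11205.9144 $


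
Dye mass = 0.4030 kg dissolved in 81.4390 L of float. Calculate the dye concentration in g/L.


Formula: Conc = dye_mass(kg) / volume(L) * 1000
Substituting: Conc = 0.4030 / 81.4390 * 1000
Result: 4.9485 g/L


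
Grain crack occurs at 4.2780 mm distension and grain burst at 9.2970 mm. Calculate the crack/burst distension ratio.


Formula: Ratio = crack / burst
Substituting: Ratio = 4.2780 / 9.2970
Result: 0.4601


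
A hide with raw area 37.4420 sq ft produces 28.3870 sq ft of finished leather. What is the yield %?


Formula: Yield = finished / raw * 100
Substituting: Yield = 28.3870 / 37.4420 * 100
Result: 75.8159 %


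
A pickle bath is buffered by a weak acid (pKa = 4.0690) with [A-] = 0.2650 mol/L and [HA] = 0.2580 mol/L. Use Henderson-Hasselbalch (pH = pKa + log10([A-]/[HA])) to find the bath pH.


ratio = [A-] / [HA] = 0.2650 / 0.2580 = 1.0271
log10(ratio) = 0.0116262
pH = pKa + log10(ratio) = 4.0690 + 0.0116262 = 4.0806
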